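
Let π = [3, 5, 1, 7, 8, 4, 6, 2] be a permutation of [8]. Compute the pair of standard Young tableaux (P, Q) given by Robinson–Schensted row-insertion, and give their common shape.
P = [1, 2, 6, 8] / [3, 4, 7] / [5];  Q = [1, 2, 4, 5] / [3, 6, 7] / [8];  common shape = (4, 3, 1)

Row-insert the values π_1, π_2, … into P one at a time, bumping the leftmost entry strictly greater than the inserted value down to the next row. The recording tableau Q records, in position (i, j), the step at which that cell was added to P.
  Insert 3 (step 1): P = [3];  Q = [1]
  Insert 5 (step 2): P = [3, 5];  Q = [1, 2]
  Insert 1 (step 3): P = [1, 5] / [3];  Q = [1, 2] / [3]
  Insert 7 (step 4): P = [1, 5, 7] / [3];  Q = [1, 2, 4] / [3]
  Insert 8 (step 5): P = [1, 5, 7, 8] / [3];  Q = [1, 2, 4, 5] / [3]
  Insert 4 (step 6): P = [1, 4, 7, 8] / [3, 5];  Q = [1, 2, 4, 5] / [3, 6]
  Insert 6 (step 7): P = [1, 4, 6, 8] / [3, 5, 7];  Q = [1, 2, 4, 5] / [3, 6, 7]
  Insert 2 (step 8): P = [1, 2, 6, 8] / [3, 4, 7] / [5];  Q = [1, 2, 4, 5] / [3, 6, 7] / [8]
Final shape: (4, 3, 1).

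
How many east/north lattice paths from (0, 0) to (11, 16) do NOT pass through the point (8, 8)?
Number of paths = 10914345

Total paths from (0, 0) to (11, 16): C(27, 11) = 13037895. Paths through (8, 8): (paths (0, 0) → (8, 8)) × (paths (8, 8) → (11, 16)) = C(16, 8) · C(11, 3) = 12870 · 165 = 2123550. Avoidance count = 13037895 − 2123550 = 10914345.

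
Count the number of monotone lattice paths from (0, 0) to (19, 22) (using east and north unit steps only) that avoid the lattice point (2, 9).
Number of paths = 238075878450

Total paths from (0, 0) to (19, 22): C(41, 19) = 244662670200. Paths through (2, 9): (paths (0, 0) → (2, 9)) × (paths (2, 9) → (19, 22)) = C(11, 2) · C(30, 17) = 55 · 119759850 = 6586791750. Avoidance count = 244662670200 − 6586791750 = 238075878450.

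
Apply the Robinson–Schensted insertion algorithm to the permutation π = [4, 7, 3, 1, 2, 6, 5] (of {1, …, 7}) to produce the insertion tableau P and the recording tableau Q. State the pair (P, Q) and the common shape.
P = [1, 2, 5] / [3, 6] / [4, 7];  Q = [1, 2, 6] / [3, 5] / [4, 7];  common shape = (3, 2, 2)

Row-insert the values π_1, π_2, … into P one at a time, bumping the leftmost entry strictly greater than the inserted value down to the next row. The recording tableau Q records, in position (i, j), the step at which that cell was added to P.
  Insert 4 (step 1): P = [4];  Q = [1]
  Insert 7 (step 2): P = [4, 7];  Q = [1, 2]
  Insert 3 (step 3): P = [3, 7] / [4];  Q = [1, 2] / [3]
  Insert 1 (step 4): P = [1, 7] / [3] / [4];  Q = [1, 2] / [3] / [4]
  Insert 2 (step 5): P = [1, 2] / [3, 7] / [4];  Q = [1, 2] / [3, 5] / [4]
  Insert 6 (step 6): P = [1, 2, 6] / [3, 7] / [4];  Q = [1, 2, 6] / [3, 5] / [4]
  Insert 5 (step 7): P = [1, 2, 5] / [3, 6] / [4, 7];  Q = [1, 2, 6] / [3, 5] / [4, 7]
Final shape: (3, 2, 2).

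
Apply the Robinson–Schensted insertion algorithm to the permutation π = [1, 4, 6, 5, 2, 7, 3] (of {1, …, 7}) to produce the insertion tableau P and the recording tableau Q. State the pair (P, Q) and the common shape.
P = [1, 2, 3, 7] / [4, 5] / [6];  Q = [1, 2, 3, 6] / [4, 7] / [5];  common shape = (4, 2, 1)

Row-insert the values π_1, π_2, … into P one at a time, bumping the leftmost entry strictly greater than the inserted value down to the next row. The recording tableau Q records, in position (i, j), the step at which that cell was added to P.
  Insert 1 (step 1): P = [1];  Q = [1]
  Insert 4 (step 2): P = [1, 4];  Q = [1, 2]
  Insert 6 (step 3): P = [1, 4, 6];  Q = [1, 2, 3]
  Insert 5 (step 4): P = [1, 4, 5] / [6];  Q = [1, 2, 3] / [4]
  Insert 2 (step 5): P = [1, 2, 5] / [4] / [6];  Q = [1, 2, 3] / [4] / [5]
  Insert 7 (step 6): P = [1, 2, 5, 7] / [4] / [6];  Q = [1, 2, 3, 6] / [4] / [5]
  Insert 3 (step 7): P = [1, 2, 3, 7] / [4, 5] / [6];  Q = [1, 2, 3, 6] / [4, 7] / [5]
Final shape: (4, 2, 1).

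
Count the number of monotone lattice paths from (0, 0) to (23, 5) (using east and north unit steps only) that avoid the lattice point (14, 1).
Number of paths = 87555

Total paths from (0, 0) to (23, 5): C(28, 23) = 98280. Paths through (14, 1): (paths (0, 0) → (14, 1)) × (paths (14, 1) → (23, 5)) = C(15, 14) · C(13, 9) = 15 · 715 = 10725. Avoidance count = 98280 − 10725 = 87555.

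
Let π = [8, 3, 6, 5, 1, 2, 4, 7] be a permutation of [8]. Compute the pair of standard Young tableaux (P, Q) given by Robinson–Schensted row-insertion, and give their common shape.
P = [1, 2, 4, 7] / [3, 5] / [6] / [8];  Q = [1, 3, 7, 8] / [2, 6] / [4] / [5];  common shape = (4, 2, 1, 1)

Row-insert the values π_1, π_2, … into P one at a time, bumping the leftmost entry strictly greater than the inserted value down to the next row. The recording tableau Q records, in position (i, j), the step at which that cell was added to P.
  Insert 8 (step 1): P = [8];  Q = [1]
  Insert 3 (step 2): P = [3] / [8];  Q = [1] / [2]
  Insert 6 (step 3): P = [3, 6] / [8];  Q = [1, 3] / [2]
  Insert 5 (step 4): P = [3, 5] / [6] / [8];  Q = [1, 3] / [2] / [4]
  Insert 1 (step 5): P = [1, 5] / [3] / [6] / [8];  Q = [1, 3] / [2] / [4] / [5]
  Insert 2 (step 6): P = [1, 2] / [3, 5] / [6] / [8];  Q = [1, 3] / [2, 6] / [4] / [5]
  Insert 4 (step 7): P = [1, 2, 4] / [3, 5] / [6] / [8];  Q = [1, 3, 7] / [2, 6] / [4] / [5]
  Insert 7 (step 8): P = [1, 2, 4, 7] / [3, 5] / [6] / [8];  Q = [1, 3, 7, 8] / [2, 6] / [4] / [5]
Final shape: (4, 2, 1, 1).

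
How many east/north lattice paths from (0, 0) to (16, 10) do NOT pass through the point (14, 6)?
Number of paths = 4730335

Total paths from (0, 0) to (16, 10): C(26, 16) = 5311735. Paths through (14, 6): (paths (0, 0) → (14, 6)) × (paths (14, 6) → (16, 10)) = C(20, 14) · C(6, 2) = 38760 · 15 = 581400. Avoidance count = 5311735 − 581400 = 4730335.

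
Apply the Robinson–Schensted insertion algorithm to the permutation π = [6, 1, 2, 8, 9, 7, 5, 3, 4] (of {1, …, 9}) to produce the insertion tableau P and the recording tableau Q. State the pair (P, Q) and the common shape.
P = [1, 2, 3, 4] / [5, 7, 9] / [6] / [8];  Q = [1, 3, 4, 5] / [2, 6, 9] / [7] / [8];  common shape = (4, 3, 1, 1)

Row-insert the values π_1, π_2, … into P one at a time, bumping the leftmost entry strictly greater than the inserted value down to the next row. The recording tableau Q records, in position (i, j), the step at which that cell was added to P.
  Insert 6 (step 1): P = [6];  Q = [1]
  Insert 1 (step 2): P = [1] / [6];  Q = [1] / [2]
  Insert 2 (step 3): P = [1, 2] / [6];  Q = [1, 3] / [2]
  Insert 8 (step 4): P = [1, 2, 8] / [6];  Q = [1, 3, 4] / [2]
  Insert 9 (step 5): P = [1, 2, 8, 9] / [6];  Q = [1, 3, 4, 5] / [2]
  Insert 7 (step 6): P = [1, 2, 7, 9] / [6, 8];  Q = [1, 3, 4, 5] / [2, 6]
  Insert 5 (step 7): P = [1, 2, 5, 9] / [6, 7] / [8];  Q = [1, 3, 4, 5] / [2, 6] / [7]
  Insert 3 (step 8): P = [1, 2, 3, 9] / [5, 7] / [6] / [8];  Q = [1, 3, 4, 5] / [2, 6] / [7] / [8]
  Insert 4 (step 9): P = [1, 2, 3, 4] / [5, 7, 9] / [6] / [8];  Q = [1, 3, 4, 5] / [2, 6, 9] / [7] / [8]
Final shape: (4, 3, 1, 1).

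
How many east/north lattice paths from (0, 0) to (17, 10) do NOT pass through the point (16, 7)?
Number of paths = 7455657

Total paths from (0, 0) to (17, 10): C(27, 17) = 8436285. Paths through (16, 7): (paths (0, 0) → (16, 7)) × (paths (16, 7) → (17, 10)) = C(23, 16) · C(4, 1) = 245157 · 4 = 980628. Avoidance count = 8436285 − 980628 = 7455657.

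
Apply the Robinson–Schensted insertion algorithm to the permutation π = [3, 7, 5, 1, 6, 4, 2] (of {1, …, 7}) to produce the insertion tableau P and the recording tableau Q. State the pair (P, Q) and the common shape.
P = [1, 2, 6] / [3, 4] / [5] / [7];  Q = [1, 2, 5] / [3, 6] / [4] / [7];  common shape = (3, 2, 1, 1)

Row-insert the values π_1, π_2, … into P one at a time, bumping the leftmost entry strictly greater than the inserted value down to the next row. The recording tableau Q records, in position (i, j), the step at which that cell was added to P.
  Insert 3 (step 1): P = [3];  Q = [1]
  Insert 7 (step 2): P = [3, 7];  Q = [1, 2]
  Insert 5 (step 3): P = [3, 5] / [7];  Q = [1, 2] / [3]
  Insert 1 (step 4): P = [1, 5] / [3] / [7];  Q = [1, 2] / [3] / [4]
  Insert 6 (step 5): P = [1, 5, 6] / [3] / [7];  Q = [1, 2, 5] / [3] / [4]
  Insert 4 (step 6): P = [1, 4, 6] / [3, 5] / [7];  Q = [1, 2, 5] / [3, 6] / [4]
  Insert 2 (step 7): P = [1, 2, 6] / [3, 4] / [5] / [7];  Q = [1, 2, 5] / [3, 6] / [4] / [7]
Final shape: (3, 2, 1, 1).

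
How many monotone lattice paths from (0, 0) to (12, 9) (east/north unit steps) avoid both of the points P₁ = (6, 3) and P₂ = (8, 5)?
Number of paths = 161504

Inclusion–exclusion. Total paths: C(21, 12) = 293930. Through P₁: C(9, 6)·C(12, 6) = 77616. Through P₂: C(13, 8)·C(8, 4) = 90090. Since P₁ is strictly southwest of P₂, a monotone path through both must visit P₁ then P₂; paths through both = C(9, 6)·C(4, 2)·C(8, 4) = 35280. Avoid both = 293930 − 77616 − 90090 + 35280 = 161504.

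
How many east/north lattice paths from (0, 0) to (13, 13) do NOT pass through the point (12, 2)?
Number of paths = 10399508

Total paths from (0, 0) to (13, 13): C(26, 13) = 10400600. Paths through (12, 2): (paths (0, 0) → (12, 2)) × (paths (12, 2) → (13, 13)) = C(14, 12) · C(12, 1) = 91 · 12 = 1092. Avoidance count = 10400600 − 1092 = 10399508.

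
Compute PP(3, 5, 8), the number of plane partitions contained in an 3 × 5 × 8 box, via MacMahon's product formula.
PP(3, 5, 8) = 61408347

Evaluate the triple product over i = 1..3, j = 1..5, k = 1..8. The factors are (2/1) · (3/2) · (4/3) · (5/4) · (6/5) · (7/6) · (8/7) · (9/8) · … (120 factors total). The numerators and denominators telescope so the product is an integer; carrying out the multiplication exactly gives PP(3, 5, 8) = 61408347.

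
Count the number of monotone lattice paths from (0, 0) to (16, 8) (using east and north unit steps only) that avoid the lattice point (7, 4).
Number of paths = 499521

Total paths from (0, 0) to (16, 8): C(24, 16) = 735471. Paths through (7, 4): (paths (0, 0) → (7, 4)) × (paths (7, 4) → (16, 8)) = C(11, 7) · C(13, 9) = 330 · 715 = 235950. Avoidance count = 735471 − 235950 = 499521.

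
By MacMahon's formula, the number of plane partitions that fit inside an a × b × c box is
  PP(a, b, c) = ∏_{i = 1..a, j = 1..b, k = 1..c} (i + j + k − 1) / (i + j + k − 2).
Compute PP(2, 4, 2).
PP(2, 4, 2) = 105

Evaluate the triple product over i = 1..2, j = 1..4, k = 1..2. The factors are (2/1) · (3/2) · (3/2) · (4/3) · (4/3) · (5/4) · (5/4) · (6/5) · … (16 factors total). The numerators and denominators telescope so the product is an integer; carrying out the multiplication exactly gives PP(2, 4, 2) = 105.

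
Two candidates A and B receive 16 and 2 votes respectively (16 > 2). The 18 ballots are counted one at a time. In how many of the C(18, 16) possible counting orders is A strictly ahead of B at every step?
Strict-lead orderings = 119

Total orderings of the 18 votes with 16 for A: C(18, 16) = 153. By the Bertrand ballot formula (Cycle Lemma / reflection principle), the number of orderings in which A is strictly ahead of B throughout is (p − q)/(p + q) · C(p + q, p) = (16 − 2)/(16 + 2) · 153 = 119.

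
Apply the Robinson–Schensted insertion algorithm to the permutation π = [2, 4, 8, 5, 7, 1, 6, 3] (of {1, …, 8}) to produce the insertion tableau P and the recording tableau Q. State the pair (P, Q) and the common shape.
P = [1, 3, 5, 6] / [2, 4] / [7] / [8];  Q = [1, 2, 3, 5] / [4, 7] / [6] / [8];  common shape = (4, 2, 1, 1)

Row-insert the values π_1, π_2, … into P one at a time, bumping the leftmost entry strictly greater than the inserted value down to the next row. The recording tableau Q records, in position (i, j), the step at which that cell was added to P.
  Insert 2 (step 1): P = [2];  Q = [1]
  Insert 4 (step 2): P = [2, 4];  Q = [1, 2]
  Insert 8 (step 3): P = [2, 4, 8];  Q = [1, 2, 3]
  Insert 5 (step 4): P = [2, 4, 5] / [8];  Q = [1, 2, 3] / [4]
  Insert 7 (step 5): P = [2, 4, 5, 7] / [8];  Q = [1, 2, 3, 5] / [4]
  Insert 1 (step 6): P = [1, 4, 5, 7] / [2] / [8];  Q = [1, 2, 3, 5] / [4] / [6]
  Insert 6 (step 7): P = [1, 4, 5, 6] / [2, 7] / [8];  Q = [1, 2, 3, 5] / [4, 7] / [6]
  Insert 3 (step 8): P = [1, 3, 5, 6] / [2, 4] / [7] / [8];  Q = [1, 2, 3, 5] / [4, 7] / [6] / [8]
Final shape: (4, 2, 1, 1).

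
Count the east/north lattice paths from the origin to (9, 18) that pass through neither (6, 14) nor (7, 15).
Number of paths = 2399985

Inclusion–exclusion. Total paths: C(27, 9) = 4686825. Through P₁: C(20, 6)·C(7, 3) = 1356600. Through P₂: C(22, 7)·C(5, 2) = 1705440. Since P₁ is strictly southwest of P₂, a monotone path through both must visit P₁ then P₂; paths through both = C(20, 6)·C(2, 1)·C(5, 2) = 775200. Avoid both = 4686825 − 1356600 − 1705440 + 775200 = 2399985.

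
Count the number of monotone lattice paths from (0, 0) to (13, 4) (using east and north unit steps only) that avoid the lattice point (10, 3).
Number of paths = 1236

Total paths from (0, 0) to (13, 4): C(17, 13) = 2380. Paths through (10, 3): (paths (0, 0) → (10, 3)) × (paths (10, 3) → (13, 4)) = C(13, 10) · C(4, 3) = 286 · 4 = 1144. Avoidance count = 2380 − 1144 = 1236.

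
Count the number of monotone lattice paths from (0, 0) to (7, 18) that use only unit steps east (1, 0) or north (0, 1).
Number of paths = 480700

A monotone lattice path from (0, 0) to (7, 18) consists of 7 east steps and 18 north steps in some order, so it is determined by which 7 of the 25 steps are east. The count is C(25, 7) = 480700.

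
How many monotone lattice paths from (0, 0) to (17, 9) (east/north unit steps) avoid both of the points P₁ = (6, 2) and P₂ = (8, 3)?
Number of paths = 1828073

Inclusion–exclusion. Total paths: C(26, 17) = 3124550. Through P₁: C(8, 6)·C(18, 11) = 891072. Through P₂: C(11, 8)·C(15, 9) = 825825. Since P₁ is strictly southwest of P₂, a monotone path through both must visit P₁ then P₂; paths through both = C(8, 6)·C(3, 2)·C(15, 9) = 420420. Avoid both = 3124550 − 891072 − 825825 + 420420 = 1828073.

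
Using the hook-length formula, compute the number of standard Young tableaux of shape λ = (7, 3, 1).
# SYT of shape (7, 3, 1) = 550

Hook-length formula: f^λ = n! / Π hook(c), product over all cells c of the Young diagram. For λ = (7, 3, 1), n = 11 boxes. Hook lengths by row (left-to-right, top-to-bottom): [9, 7, 6, 4, 3, 2, 1]; [4, 2, 1]; [1]. Product of hooks = 72576. So f^λ = 11! / 72576 = 39916800 / 72576 = 550.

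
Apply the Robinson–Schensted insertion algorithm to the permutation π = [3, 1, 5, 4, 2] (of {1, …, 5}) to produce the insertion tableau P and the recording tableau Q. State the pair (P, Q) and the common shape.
P = [1, 2] / [3, 4] / [5];  Q = [1, 3] / [2, 4] / [5];  common shape = (2, 2, 1)

Row-insert the values π_1, π_2, … into P one at a time, bumping the leftmost entry strictly greater than the inserted value down to the next row. The recording tableau Q records, in position (i, j), the step at which that cell was added to P.
  Insert 3 (step 1): P = [3];  Q = [1]
  Insert 1 (step 2): P = [1] / [3];  Q = [1] / [2]
  Insert 5 (step 3): P = [1, 5] / [3];  Q = [1, 3] / [2]
  Insert 4 (step 4): P = [1, 4] / [3, 5];  Q = [1, 3] / [2, 4]
  Insert 2 (step 5): P = [1, 2] / [3, 4] / [5];  Q = [1, 3] / [2, 4] / [5]
Final shape: (2, 2, 1).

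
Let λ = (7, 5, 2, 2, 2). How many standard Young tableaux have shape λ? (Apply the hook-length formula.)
# SYT of shape (7, 5, 2, 2, 2) = 5012280

Hook-length formula: f^λ = n! / Π hook(c), product over all cells c of the Young diagram. For λ = (7, 5, 2, 2, 2), n = 18 boxes. Hook lengths by row (left-to-right, top-to-bottom): [11, 10, 6, 5, 4, 2, 1]; [8, 7, 3, 2, 1]; [4, 3]; [3, 2]; [2, 1]. Product of hooks = 1277337600. So f^λ = 18! / 1277337600 = 6402373705728000 / 1277337600 = 5012280.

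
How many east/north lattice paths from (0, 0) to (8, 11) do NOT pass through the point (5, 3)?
Number of paths = 66342

Total paths from (0, 0) to (8, 11): C(19, 8) = 75582. Paths through (5, 3): (paths (0, 0) → (5, 3)) × (paths (5, 3) → (8, 11)) = C(8, 5) · C(11, 3) = 56 · 165 = 9240. Avoidance count = 75582 − 9240 = 66342.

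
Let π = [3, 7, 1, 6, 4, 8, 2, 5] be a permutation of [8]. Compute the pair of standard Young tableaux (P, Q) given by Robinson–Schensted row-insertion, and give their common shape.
P = [1, 2, 5] / [3, 4, 8] / [6] / [7];  Q = [1, 2, 6] / [3, 4, 8] / [5] / [7];  common shape = (3, 3, 1, 1)

Row-insert the values π_1, π_2, … into P one at a time, bumping the leftmost entry strictly greater than the inserted value down to the next row. The recording tableau Q records, in position (i, j), the step at which that cell was added to P.
  Insert 3 (step 1): P = [3];  Q = [1]
  Insert 7 (step 2): P = [3, 7];  Q = [1, 2]
  Insert 1 (step 3): P = [1, 7] / [3];  Q = [1, 2] / [3]
  Insert 6 (step 4): P = [1, 6] / [3, 7];  Q = [1, 2] / [3, 4]
  Insert 4 (step 5): P = [1, 4] / [3, 6] / [7];  Q = [1, 2] / [3, 4] / [5]
  Insert 8 (step 6): P = [1, 4, 8] / [3, 6] / [7];  Q = [1, 2, 6] / [3, 4] / [5]
  Insert 2 (step 7): P = [1, 2, 8] / [3, 4] / [6] / [7];  Q = [1, 2, 6] / [3, 4] / [5] / [7]
  Insert 5 (step 8): P = [1, 2, 5] / [3, 4, 8] / [6] / [7];  Q = [1, 2, 6] / [3, 4, 8] / [5] / [7]
Final shape: (3, 3, 1, 1).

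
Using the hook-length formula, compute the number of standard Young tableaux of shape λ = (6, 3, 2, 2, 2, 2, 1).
# SYT of shape (6, 3, 2, 2, 2, 2, 1) = 4288284

Hook-length formula: f^λ = n! / Π hook(c), product over all cells c of the Young diagram. For λ = (6, 3, 2, 2, 2, 2, 1), n = 18 boxes. Hook lengths by row (left-to-right, top-to-bottom): [12, 10, 5, 3, 2, 1]; [8, 6, 1]; [6, 4]; [5, 3]; [4, 2]; [3, 1]; [1]. Product of hooks = 1492992000. So f^λ = 18! / 1492992000 = 6402373705728000 / 1492992000 = 4288284.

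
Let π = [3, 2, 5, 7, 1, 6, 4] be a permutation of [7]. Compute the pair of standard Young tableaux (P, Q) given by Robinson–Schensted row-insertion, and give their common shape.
P = [1, 4, 6] / [2, 5] / [3, 7];  Q = [1, 3, 4] / [2, 6] / [5, 7];  common shape = (3, 2, 2)

Row-insert the values π_1, π_2, … into P one at a time, bumping the leftmost entry strictly greater than the inserted value down to the next row. The recording tableau Q records, in position (i, j), the step at which that cell was added to P.
  Insert 3 (step 1): P = [3];  Q = [1]
  Insert 2 (step 2): P = [2] / [3];  Q = [1] / [2]
  Insert 5 (step 3): P = [2, 5] / [3];  Q = [1, 3] / [2]
  Insert 7 (step 4): P = [2, 5, 7] / [3];  Q = [1, 3, 4] / [2]
  Insert 1 (step 5): P = [1, 5, 7] / [2] / [3];  Q = [1, 3, 4] / [2] / [5]
  Insert 6 (step 6): P = [1, 5, 6] / [2, 7] / [3];  Q = [1, 3, 4] / [2, 6] / [5]
  Insert 4 (step 7): P = [1, 4, 6] / [2, 5] / [3, 7];  Q = [1, 3, 4] / [2, 6] / [5, 7]
Final shape: (3, 2, 2).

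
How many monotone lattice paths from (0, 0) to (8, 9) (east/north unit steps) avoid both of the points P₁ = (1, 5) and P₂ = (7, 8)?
Number of paths = 10468

Inclusion–exclusion. Total paths: C(17, 8) = 24310. Through P₁: C(6, 1)·C(11, 7) = 1980. Through P₂: C(15, 7)·C(2, 1) = 12870. Since P₁ is strictly southwest of P₂, a monotone path through both must visit P₁ then P₂; paths through both = C(6, 1)·C(9, 6)·C(2, 1) = 1008. Avoid both = 24310 − 1980 − 12870 + 1008 = 10468.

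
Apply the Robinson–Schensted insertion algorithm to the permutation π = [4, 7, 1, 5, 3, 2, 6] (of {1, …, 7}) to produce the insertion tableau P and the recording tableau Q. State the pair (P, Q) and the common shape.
P = [1, 2, 6] / [3, 5] / [4] / [7];  Q = [1, 2, 7] / [3, 4] / [5] / [6];  common shape = (3, 2, 1, 1)

Row-insert the values π_1, π_2, … into P one at a time, bumping the leftmost entry strictly greater than the inserted value down to the next row. The recording tableau Q records, in position (i, j), the step at which that cell was added to P.
  Insert 4 (step 1): P = [4];  Q = [1]
  Insert 7 (step 2): P = [4, 7];  Q = [1, 2]
  Insert 1 (step 3): P = [1, 7] / [4];  Q = [1, 2] / [3]
  Insert 5 (step 4): P = [1, 5] / [4, 7];  Q = [1, 2] / [3, 4]
  Insert 3 (step 5): P = [1, 3] / [4, 5] / [7];  Q = [1, 2] / [3, 4] / [5]
  Insert 2 (step 6): P = [1, 2] / [3, 5] / [4] / [7];  Q = [1, 2] / [3, 4] / [5] / [6]
  Insert 6 (step 7): P = [1, 2, 6] / [3, 5] / [4] / [7];  Q = [1, 2, 7] / [3, 4] / [5] / [6]
Final shape: (3, 2, 1, 1).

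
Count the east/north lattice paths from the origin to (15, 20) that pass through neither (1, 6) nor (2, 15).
Number of paths = 2966561472

Inclusion–exclusion. Total paths: C(35, 15) = 3247943160. Through P₁: C(7, 1)·C(28, 14) = 280816200. Through P₂: C(17, 2)·C(18, 13) = 1165248. Since P₁ is strictly southwest of P₂, a monotone path through both must visit P₁ then P₂; paths through both = C(7, 1)·C(10, 1)·C(18, 13) = 599760. Avoid both = 3247943160 − 280816200 − 1165248 + 599760 = 2966561472.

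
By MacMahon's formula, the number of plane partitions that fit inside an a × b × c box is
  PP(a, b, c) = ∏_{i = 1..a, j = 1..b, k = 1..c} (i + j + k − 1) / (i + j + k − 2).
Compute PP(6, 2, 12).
PP(6, 2, 12) = 71954064

Evaluate the triple product over i = 1..6, j = 1..2, k = 1..12. The factors are (2/1) · (3/2) · (4/3) · (5/4) · (6/5) · (7/6) · (8/7) · (9/8) · … (144 factors total). The numerators and denominators telescope so the product is an integer; carrying out the multiplication exactly gives PP(6, 2, 12) = 71954064.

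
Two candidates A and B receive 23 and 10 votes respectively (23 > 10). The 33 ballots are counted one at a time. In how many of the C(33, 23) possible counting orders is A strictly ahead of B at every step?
Strict-lead orderings = 36463440

Total orderings of the 33 votes with 23 for A: C(33, 23) = 92561040. By the Bertrand ballot formula (Cycle Lemma / reflection principle), the number of orderings in which A is strictly ahead of B throughout is (p − q)/(p + q) · C(p + q, p) = (23 − 10)/(23 + 10) · 92561040 = 36463440.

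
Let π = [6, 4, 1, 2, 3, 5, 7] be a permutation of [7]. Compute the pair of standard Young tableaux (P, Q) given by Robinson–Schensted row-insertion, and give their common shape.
P = [1, 2, 3, 5, 7] / [4] / [6];  Q = [1, 4, 5, 6, 7] / [2] / [3];  common shape = (5, 1, 1)

Row-insert the values π_1, π_2, … into P one at a time, bumping the leftmost entry strictly greater than the inserted value down to the next row. The recording tableau Q records, in position (i, j), the step at which that cell was added to P.
  Insert 6 (step 1): P = [6];  Q = [1]
  Insert 4 (step 2): P = [4] / [6];  Q = [1] / [2]
  Insert 1 (step 3): P = [1] / [4] / [6];  Q = [1] / [2] / [3]
  Insert 2 (step 4): P = [1, 2] / [4] / [6];  Q = [1, 4] / [2] / [3]
  Insert 3 (step 5): P = [1, 2, 3] / [4] / [6];  Q = [1, 4, 5] / [2] / [3]
  Insert 5 (step 6): P = [1, 2, 3, 5] / [4] / [6];  Q = [1, 4, 5, 6] / [2] / [3]
  Insert 7 (step 7): P = [1, 2, 3, 5, 7] / [4] / [6];  Q = [1, 4, 5, 6, 7] / [2] / [3]
Final shape: (5, 1, 1).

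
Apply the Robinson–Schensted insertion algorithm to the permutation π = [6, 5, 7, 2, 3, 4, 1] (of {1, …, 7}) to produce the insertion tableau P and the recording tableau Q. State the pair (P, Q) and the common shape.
P = [1, 3, 4] / [2, 7] / [5] / [6];  Q = [1, 3, 6] / [2, 5] / [4] / [7];  common shape = (3, 2, 1, 1)

Row-insert the values π_1, π_2, … into P one at a time, bumping the leftmost entry strictly greater than the inserted value down to the next row. The recording tableau Q records, in position (i, j), the step at which that cell was added to P.
  Insert 6 (step 1): P = [6];  Q = [1]
  Insert 5 (step 2): P = [5] / [6];  Q = [1] / [2]
  Insert 7 (step 3): P = [5, 7] / [6];  Q = [1, 3] / [2]
  Insert 2 (step 4): P = [2, 7] / [5] / [6];  Q = [1, 3] / [2] / [4]
  Insert 3 (step 5): P = [2, 3] / [5, 7] / [6];  Q = [1, 3] / [2, 5] / [4]
  Insert 4 (step 6): P = [2, 3, 4] / [5, 7] / [6];  Q = [1, 3, 6] / [2, 5] / [4]
  Insert 1 (step 7): P = [1, 3, 4] / [2, 7] / [5] / [6];  Q = [1, 3, 6] / [2, 5] / [4] / [7]
Final shape: (3, 2, 1, 1).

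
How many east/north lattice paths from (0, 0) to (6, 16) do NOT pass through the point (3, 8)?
Number of paths = 47388

Total paths from (0, 0) to (6, 16): C(22, 6) = 74613. Paths through (3, 8): (paths (0, 0) → (3, 8)) × (paths (3, 8) → (6, 16)) = C(11, 3) · C(11, 3) = 165 · 165 = 27225. Avoidance count = 74613 − 27225 = 47388.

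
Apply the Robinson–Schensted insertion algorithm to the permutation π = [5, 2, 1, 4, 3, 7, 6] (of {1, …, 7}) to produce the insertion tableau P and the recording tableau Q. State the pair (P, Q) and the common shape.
P = [1, 3, 6] / [2, 4, 7] / [5];  Q = [1, 4, 6] / [2, 5, 7] / [3];  common shape = (3, 3, 1)

Row-insert the values π_1, π_2, … into P one at a time, bumping the leftmost entry strictly greater than the inserted value down to the next row. The recording tableau Q records, in position (i, j), the step at which that cell was added to P.
  Insert 5 (step 1): P = [5];  Q = [1]
  Insert 2 (step 2): P = [2] / [5];  Q = [1] / [2]
  Insert 1 (step 3): P = [1] / [2] / [5];  Q = [1] / [2] / [3]
  Insert 4 (step 4): P = [1, 4] / [2] / [5];  Q = [1, 4] / [2] / [3]
  Insert 3 (step 5): P = [1, 3] / [2, 4] / [5];  Q = [1, 4] / [2, 5] / [3]
  Insert 7 (step 6): P = [1, 3, 7] / [2, 4] / [5];  Q = [1, 4, 6] / [2, 5] / [3]
  Insert 6 (step 7): P = [1, 3, 6] / [2, 4, 7] / [5];  Q = [1, 4, 6] / [2, 5, 7] / [3]
Final shape: (3, 3, 1).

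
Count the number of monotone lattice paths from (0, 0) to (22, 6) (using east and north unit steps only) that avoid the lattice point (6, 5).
Number of paths = 368886

Total paths from (0, 0) to (22, 6): C(28, 22) = 376740. Paths through (6, 5): (paths (0, 0) → (6, 5)) × (paths (6, 5) → (22, 6)) = C(11, 6) · C(17, 16) = 462 · 17 = 7854. Avoidance count = 376740 − 7854 = 368886.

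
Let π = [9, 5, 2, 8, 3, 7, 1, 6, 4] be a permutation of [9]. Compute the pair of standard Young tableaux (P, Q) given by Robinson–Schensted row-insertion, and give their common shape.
P = [1, 3, 4] / [2, 6] / [5, 7] / [8] / [9];  Q = [1, 4, 6] / [2, 5] / [3, 8] / [7] / [9];  common shape = (3, 2, 2, 1, 1)

Row-insert the values π_1, π_2, … into P one at a time, bumping the leftmost entry strictly greater than the inserted value down to the next row. The recording tableau Q records, in position (i, j), the step at which that cell was added to P.
  Insert 9 (step 1): P = [9];  Q = [1]
  Insert 5 (step 2): P = [5] / [9];  Q = [1] / [2]
  Insert 2 (step 3): P = [2] / [5] / [9];  Q = [1] / [2] / [3]
  Insert 8 (step 4): P = [2, 8] / [5] / [9];  Q = [1, 4] / [2] / [3]
  Insert 3 (step 5): P = [2, 3] / [5, 8] / [9];  Q = [1, 4] / [2, 5] / [3]
  Insert 7 (step 6): P = [2, 3, 7] / [5, 8] / [9];  Q = [1, 4, 6] / [2, 5] / [3]
  Insert 1 (step 7): P = [1, 3, 7] / [2, 8] / [5] / [9];  Q = [1, 4, 6] / [2, 5] / [3] / [7]
  Insert 6 (step 8): P = [1, 3, 6] / [2, 7] / [5, 8] / [9];  Q = [1, 4, 6] / [2, 5] / [3, 8] / [7]
  Insert 4 (step 9): P = [1, 3, 4] / [2, 6] / [5, 7] / [8] / [9];  Q = [1, 4, 6] / [2, 5] / [3, 8] / [7] / [9]
Final shape: (3, 2, 2, 1, 1).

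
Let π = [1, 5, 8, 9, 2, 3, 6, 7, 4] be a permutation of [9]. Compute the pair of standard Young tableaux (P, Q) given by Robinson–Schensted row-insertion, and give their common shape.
P = [1, 2, 3, 4, 7] / [5, 6, 9] / [8];  Q = [1, 2, 3, 4, 8] / [5, 6, 7] / [9];  common shape = (5, 3, 1)

Row-insert the values π_1, π_2, … into P one at a time, bumping the leftmost entry strictly greater than the inserted value down to the next row. The recording tableau Q records, in position (i, j), the step at which that cell was added to P.
  Insert 1 (step 1): P = [1];  Q = [1]
  Insert 5 (step 2): P = [1, 5];  Q = [1, 2]
  Insert 8 (step 3): P = [1, 5, 8];  Q = [1, 2, 3]
  Insert 9 (step 4): P = [1, 5, 8, 9];  Q = [1, 2, 3, 4]
  Insert 2 (step 5): P = [1, 2, 8, 9] / [5];  Q = [1, 2, 3, 4] / [5]
  Insert 3 (step 6): P = [1, 2, 3, 9] / [5, 8];  Q = [1, 2, 3, 4] / [5, 6]
  Insert 6 (step 7): P = [1, 2, 3, 6] / [5, 8, 9];  Q = [1, 2, 3, 4] / [5, 6, 7]
  Insert 7 (step 8): P = [1, 2, 3, 6, 7] / [5, 8, 9];  Q = [1, 2, 3, 4, 8] / [5, 6, 7]
  Insert 4 (step 9): P = [1, 2, 3, 4, 7] / [5, 6, 9] / [8];  Q = [1, 2, 3, 4, 8] / [5, 6, 7] / [9]
Final shape: (5, 3, 1).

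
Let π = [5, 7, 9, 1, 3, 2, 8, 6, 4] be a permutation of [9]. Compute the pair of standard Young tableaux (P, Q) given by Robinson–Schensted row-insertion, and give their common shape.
P = [1, 2, 4] / [3, 6, 8] / [5, 7] / [9];  Q = [1, 2, 3] / [4, 5, 7] / [6, 8] / [9];  common shape = (3, 3, 2, 1)

Row-insert the values π_1, π_2, … into P one at a time, bumping the leftmost entry strictly greater than the inserted value down to the next row. The recording tableau Q records, in position (i, j), the step at which that cell was added to P.
  Insert 5 (step 1): P = [5];  Q = [1]
  Insert 7 (step 2): P = [5, 7];  Q = [1, 2]
  Insert 9 (step 3): P = [5, 7, 9];  Q = [1, 2, 3]
  Insert 1 (step 4): P = [1, 7, 9] / [5];  Q = [1, 2, 3] / [4]
  Insert 3 (step 5): P = [1, 3, 9] / [5, 7];  Q = [1, 2, 3] / [4, 5]
  Insert 2 (step 6): P = [1, 2, 9] / [3, 7] / [5];  Q = [1, 2, 3] / [4, 5] / [6]
  Insert 8 (step 7): P = [1, 2, 8] / [3, 7, 9] / [5];  Q = [1, 2, 3] / [4, 5, 7] / [6]
  Insert 6 (step 8): P = [1, 2, 6] / [3, 7, 8] / [5, 9];  Q = [1, 2, 3] / [4, 5, 7] / [6, 8]
  Insert 4 (step 9): P = [1, 2, 4] / [3, 6, 8] / [5, 7] / [9];  Q = [1, 2, 3] / [4, 5, 7] / [6, 8] / [9]
Final shape: (3, 3, 2, 1).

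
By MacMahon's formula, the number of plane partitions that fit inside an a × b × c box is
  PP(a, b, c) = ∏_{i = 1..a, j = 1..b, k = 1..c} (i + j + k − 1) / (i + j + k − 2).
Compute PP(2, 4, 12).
PP(2, 4, 12) = 866320

Evaluate the triple product over i = 1..2, j = 1..4, k = 1..12. The factors are (2/1) · (3/2) · (4/3) · (5/4) · (6/5) · (7/6) · (8/7) · (9/8) · … (96 factors total). The numerators and denominators telescope so the product is an integer; carrying out the multiplication exactly gives PP(2, 4, 12) = 866320.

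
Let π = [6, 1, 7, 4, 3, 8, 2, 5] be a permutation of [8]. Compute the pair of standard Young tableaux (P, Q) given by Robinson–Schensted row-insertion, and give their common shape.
P = [1, 2, 5] / [3, 7, 8] / [4] / [6];  Q = [1, 3, 6] / [2, 4, 8] / [5] / [7];  common shape = (3, 3, 1, 1)

Row-insert the values π_1, π_2, … into P one at a time, bumping the leftmost entry strictly greater than the inserted value down to the next row. The recording tableau Q records, in position (i, j), the step at which that cell was added to P.
  Insert 6 (step 1): P = [6];  Q = [1]
  Insert 1 (step 2): P = [1] / [6];  Q = [1] / [2]
  Insert 7 (step 3): P = [1, 7] / [6];  Q = [1, 3] / [2]
  Insert 4 (step 4): P = [1, 4] / [6, 7];  Q = [1, 3] / [2, 4]
  Insert 3 (step 5): P = [1, 3] / [4, 7] / [6];  Q = [1, 3] / [2, 4] / [5]
  Insert 8 (step 6): P = [1, 3, 8] / [4, 7] / [6];  Q = [1, 3, 6] / [2, 4] / [5]
  Insert 2 (step 7): P = [1, 2, 8] / [3, 7] / [4] / [6];  Q = [1, 3, 6] / [2, 4] / [5] / [7]
  Insert 5 (step 8): P = [1, 2, 5] / [3, 7, 8] / [4] / [6];  Q = [1, 3, 6] / [2, 4, 8] / [5] / [7]
Final shape: (3, 3, 1, 1).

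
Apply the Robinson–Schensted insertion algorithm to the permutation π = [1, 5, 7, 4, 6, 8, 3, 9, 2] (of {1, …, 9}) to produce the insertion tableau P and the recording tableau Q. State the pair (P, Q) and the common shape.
P = [1, 2, 6, 8, 9] / [3, 7] / [4] / [5];  Q = [1, 2, 3, 6, 8] / [4, 5] / [7] / [9];  common shape = (5, 2, 1, 1)

Row-insert the values π_1, π_2, … into P one at a time, bumping the leftmost entry strictly greater than the inserted value down to the next row. The recording tableau Q records, in position (i, j), the step at which that cell was added to P.
  Insert 1 (step 1): P = [1];  Q = [1]
  Insert 5 (step 2): P = [1, 5];  Q = [1, 2]
  Insert 7 (step 3): P = [1, 5, 7];  Q = [1, 2, 3]
  Insert 4 (step 4): P = [1, 4, 7] / [5];  Q = [1, 2, 3] / [4]
  Insert 6 (step 5): P = [1, 4, 6] / [5, 7];  Q = [1, 2, 3] / [4, 5]
  Insert 8 (step 6): P = [1, 4, 6, 8] / [5, 7];  Q = [1, 2, 3, 6] / [4, 5]
  Insert 3 (step 7): P = [1, 3, 6, 8] / [4, 7] / [5];  Q = [1, 2, 3, 6] / [4, 5] / [7]
  Insert 9 (step 8): P = [1, 3, 6, 8, 9] / [4, 7] / [5];  Q = [1, 2, 3, 6, 8] / [4, 5] / [7]
  Insert 2 (step 9): P = [1, 2, 6, 8, 9] / [3, 7] / [4] / [5];  Q = [1, 2, 3, 6, 8] / [4, 5] / [7] / [9]
Final shape: (5, 2, 1, 1).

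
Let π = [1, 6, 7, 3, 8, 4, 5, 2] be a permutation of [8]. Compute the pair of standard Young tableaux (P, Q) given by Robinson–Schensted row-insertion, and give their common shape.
P = [1, 2, 4, 5] / [3, 7, 8] / [6];  Q = [1, 2, 3, 5] / [4, 6, 7] / [8];  common shape = (4, 3, 1)

Row-insert the values π_1, π_2, … into P one at a time, bumping the leftmost entry strictly greater than the inserted value down to the next row. The recording tableau Q records, in position (i, j), the step at which that cell was added to P.
  Insert 1 (step 1): P = [1];  Q = [1]
  Insert 6 (step 2): P = [1, 6];  Q = [1, 2]
  Insert 7 (step 3): P = [1, 6, 7];  Q = [1, 2, 3]
  Insert 3 (step 4): P = [1, 3, 7] / [6];  Q = [1, 2, 3] / [4]
  Insert 8 (step 5): P = [1, 3, 7, 8] / [6];  Q = [1, 2, 3, 5] / [4]
  Insert 4 (step 6): P = [1, 3, 4, 8] / [6, 7];  Q = [1, 2, 3, 5] / [4, 6]
  Insert 5 (step 7): P = [1, 3, 4, 5] / [6, 7, 8];  Q = [1, 2, 3, 5] / [4, 6, 7]
  Insert 2 (step 8): P = [1, 2, 4, 5] / [3, 7, 8] / [6];  Q = [1, 2, 3, 5] / [4, 6, 7] / [8]
Final shape: (4, 3, 1).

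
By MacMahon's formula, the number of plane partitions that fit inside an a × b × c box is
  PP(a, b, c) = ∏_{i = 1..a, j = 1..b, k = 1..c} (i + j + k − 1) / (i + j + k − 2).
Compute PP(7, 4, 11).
PP(7, 4, 11) = 418241323113120

Evaluate the triple product over i = 1..7, j = 1..4, k = 1..11. The factors are (2/1) · (3/2) · (4/3) · (5/4) · (6/5) · (7/6) · (8/7) · (9/8) · … (308 factors total). The numerators and denominators telescope so the product is an integer; carrying out the multiplication exactly gives PP(7, 4, 11) = 418241323113120.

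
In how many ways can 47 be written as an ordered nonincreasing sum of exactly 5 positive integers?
p(47, 5 parts) = 2062

Partitions of n into exactly k parts are in bijection with partitions of n − k into at most k parts (subtract 1 from each part). So p(47, exactly 5) = p(42, parts ≤ 5). Computing via the recurrence p(m, j) = p(m, j−1) + p(m−j, j) gives 2062.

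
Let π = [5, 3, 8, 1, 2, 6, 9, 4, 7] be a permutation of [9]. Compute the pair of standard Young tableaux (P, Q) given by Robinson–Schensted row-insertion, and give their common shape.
P = [1, 2, 4, 7] / [3, 6, 9] / [5, 8];  Q = [1, 3, 6, 7] / [2, 5, 9] / [4, 8];  common shape = (4, 3, 2)

Row-insert the values π_1, π_2, … into P one at a time, bumping the leftmost entry strictly greater than the inserted value down to the next row. The recording tableau Q records, in position (i, j), the step at which that cell was added to P.
  Insert 5 (step 1): P = [5];  Q = [1]
  Insert 3 (step 2): P = [3] / [5];  Q = [1] / [2]
  Insert 8 (step 3): P = [3, 8] / [5];  Q = [1, 3] / [2]
  Insert 1 (step 4): P = [1, 8] / [3] / [5];  Q = [1, 3] / [2] / [4]
  Insert 2 (step 5): P = [1, 2] / [3, 8] / [5];  Q = [1, 3] / [2, 5] / [4]
  Insert 6 (step 6): P = [1, 2, 6] / [3, 8] / [5];  Q = [1, 3, 6] / [2, 5] / [4]
  Insert 9 (step 7): P = [1, 2, 6, 9] / [3, 8] / [5];  Q = [1, 3, 6, 7] / [2, 5] / [4]
  Insert 4 (step 8): P = [1, 2, 4, 9] / [3, 6] / [5, 8];  Q = [1, 3, 6, 7] / [2, 5] / [4, 8]
  Insert 7 (step 9): P = [1, 2, 4, 7] / [3, 6, 9] / [5, 8];  Q = [1, 3, 6, 7] / [2, 5, 9] / [4, 8]
Final shape: (4, 3, 2).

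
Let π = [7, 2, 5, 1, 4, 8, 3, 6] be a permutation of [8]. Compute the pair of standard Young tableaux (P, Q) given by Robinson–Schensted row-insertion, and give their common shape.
P = [1, 3, 6] / [2, 4, 8] / [5] / [7];  Q = [1, 3, 6] / [2, 5, 8] / [4] / [7];  common shape = (3, 3, 1, 1)

Row-insert the values π_1, π_2, … into P one at a time, bumping the leftmost entry strictly greater than the inserted value down to the next row. The recording tableau Q records, in position (i, j), the step at which that cell was added to P.
  Insert 7 (step 1): P = [7];  Q = [1]
  Insert 2 (step 2): P = [2] / [7];  Q = [1] / [2]
  Insert 5 (step 3): P = [2, 5] / [7];  Q = [1, 3] / [2]
  Insert 1 (step 4): P = [1, 5] / [2] / [7];  Q = [1, 3] / [2] / [4]
  Insert 4 (step 5): P = [1, 4] / [2, 5] / [7];  Q = [1, 3] / [2, 5] / [4]
  Insert 8 (step 6): P = [1, 4, 8] / [2, 5] / [7];  Q = [1, 3, 6] / [2, 5] / [4]
  Insert 3 (step 7): P = [1, 3, 8] / [2, 4] / [5] / [7];  Q = [1, 3, 6] / [2, 5] / [4] / [7]
  Insert 6 (step 8): P = [1, 3, 6] / [2, 4, 8] / [5] / [7];  Q = [1, 3, 6] / [2, 5, 8] / [4] / [7]
Final shape: (3, 3, 1, 1).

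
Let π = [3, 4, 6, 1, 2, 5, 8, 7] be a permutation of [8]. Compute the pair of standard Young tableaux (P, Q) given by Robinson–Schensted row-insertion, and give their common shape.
P = [1, 2, 5, 7] / [3, 4, 6, 8];  Q = [1, 2, 3, 7] / [4, 5, 6, 8];  common shape = (4, 4)

Row-insert the values π_1, π_2, … into P one at a time, bumping the leftmost entry strictly greater than the inserted value down to the next row. The recording tableau Q records, in position (i, j), the step at which that cell was added to P.
  Insert 3 (step 1): P = [3];  Q = [1]
  Insert 4 (step 2): P = [3, 4];  Q = [1, 2]
  Insert 6 (step 3): P = [3, 4, 6];  Q = [1, 2, 3]
  Insert 1 (step 4): P = [1, 4, 6] / [3];  Q = [1, 2, 3] / [4]
  Insert 2 (step 5): P = [1, 2, 6] / [3, 4];  Q = [1, 2, 3] / [4, 5]
  Insert 5 (step 6): P = [1, 2, 5] / [3, 4, 6];  Q = [1, 2, 3] / [4, 5, 6]
  Insert 8 (step 7): P = [1, 2, 5, 8] / [3, 4, 6];  Q = [1, 2, 3, 7] / [4, 5, 6]
  Insert 7 (step 8): P = [1, 2, 5, 7] / [3, 4, 6, 8];  Q = [1, 2, 3, 7] / [4, 5, 6, 8]
Final shape: (4, 4).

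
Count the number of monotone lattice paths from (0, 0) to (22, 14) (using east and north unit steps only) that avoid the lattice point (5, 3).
Number of paths = 2593743120

Total paths from (0, 0) to (22, 14): C(36, 22) = 3796297200. Paths through (5, 3): (paths (0, 0) → (5, 3)) × (paths (5, 3) → (22, 14)) = C(8, 5) · C(28, 17) = 56 · 21474180 = 1202554080. Avoidance count = 3796297200 − 1202554080 = 2593743120.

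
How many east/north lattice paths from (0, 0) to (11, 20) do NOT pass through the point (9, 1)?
Number of paths = 84670215

Total paths from (0, 0) to (11, 20): C(31, 11) = 84672315. Paths through (9, 1): (paths (0, 0) → (9, 1)) × (paths (9, 1) → (11, 20)) = C(10, 9) · C(21, 2) = 10 · 210 = 2100. Avoidance count = 84672315 − 2100 = 84670215.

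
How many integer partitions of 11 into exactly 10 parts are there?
p(11, 10 parts) = 1

Partitions of n into exactly k parts ↔ partitions of n − k into at most k parts (subtract 1 from each part). For n = 11, k = 10, the partitions are: 2+1+1+1+1+1+1+1+1+1. Count = 1.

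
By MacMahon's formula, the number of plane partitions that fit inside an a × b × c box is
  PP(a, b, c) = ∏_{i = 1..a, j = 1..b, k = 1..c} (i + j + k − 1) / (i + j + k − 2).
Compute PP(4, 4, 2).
PP(4, 4, 2) = 1764

Evaluate the triple product over i = 1..4, j = 1..4, k = 1..2. The factors are (2/1) · (3/2) · (3/2) · (4/3) · (4/3) · (5/4) · (5/4) · (6/5) · … (32 factors total). The numerators and denominators telescope so the product is an integer; carrying out the multiplication exactly gives PP(4, 4, 2) = 1764.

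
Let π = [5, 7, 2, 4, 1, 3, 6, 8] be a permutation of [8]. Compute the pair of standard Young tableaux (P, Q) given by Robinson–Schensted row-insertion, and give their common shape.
P = [1, 3, 6, 8] / [2, 4] / [5, 7];  Q = [1, 2, 7, 8] / [3, 4] / [5, 6];  common shape = (4, 2, 2)

Row-insert the values π_1, π_2, … into P one at a time, bumping the leftmost entry strictly greater than the inserted value down to the next row. The recording tableau Q records, in position (i, j), the step at which that cell was added to P.
  Insert 5 (step 1): P = [5];  Q = [1]
  Insert 7 (step 2): P = [5, 7];  Q = [1, 2]
  Insert 2 (step 3): P = [2, 7] / [5];  Q = [1, 2] / [3]
  Insert 4 (step 4): P = [2, 4] / [5, 7];  Q = [1, 2] / [3, 4]
  Insert 1 (step 5): P = [1, 4] / [2, 7] / [5];  Q = [1, 2] / [3, 4] / [5]
  Insert 3 (step 6): P = [1, 3] / [2, 4] / [5, 7];  Q = [1, 2] / [3, 4] / [5, 6]
  Insert 6 (step 7): P = [1, 3, 6] / [2, 4] / [5, 7];  Q = [1, 2, 7] / [3, 4] / [5, 6]
  Insert 8 (step 8): P = [1, 3, 6, 8] / [2, 4] / [5, 7];  Q = [1, 2, 7, 8] / [3, 4] / [5, 6]
Final shape: (4, 2, 2).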